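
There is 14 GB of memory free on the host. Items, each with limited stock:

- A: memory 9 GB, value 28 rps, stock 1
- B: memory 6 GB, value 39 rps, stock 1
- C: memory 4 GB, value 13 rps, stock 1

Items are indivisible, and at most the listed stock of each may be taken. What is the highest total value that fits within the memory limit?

Top feasible selections:
- 1×B + 1×C: memory 10, value 52
- 1×A + 1×C: memory 13, value 41
- 1×B: memory 6, value 39
Best: 52 rps.

52 rps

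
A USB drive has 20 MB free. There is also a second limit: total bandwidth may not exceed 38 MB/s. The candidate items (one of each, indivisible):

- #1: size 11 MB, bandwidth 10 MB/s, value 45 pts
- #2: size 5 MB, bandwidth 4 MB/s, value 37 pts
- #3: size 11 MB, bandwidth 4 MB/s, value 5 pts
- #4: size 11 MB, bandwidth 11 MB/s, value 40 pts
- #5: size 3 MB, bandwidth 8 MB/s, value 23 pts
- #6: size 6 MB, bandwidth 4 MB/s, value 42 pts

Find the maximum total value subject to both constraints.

Feasible sets respecting both limits:
- #1+#5+#6: size 20, bandwidth 22, value 110
- #1+#2+#5: size 19, bandwidth 22, value 105
- #4+#5+#6: size 20, bandwidth 23, value 105
- #2+#5+#6: size 14, bandwidth 16, value 102
Best: 110 pts.

110 pts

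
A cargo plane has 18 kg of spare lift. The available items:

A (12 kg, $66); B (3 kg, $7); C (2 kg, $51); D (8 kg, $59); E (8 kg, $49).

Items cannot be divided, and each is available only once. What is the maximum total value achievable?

This is a 0/1 knapsack; check combinations near the capacity.
- C+D+E: weight 2+8+8=18, value 51+59+49=159
- A+B+C: weight 12+3+2=17, value 66+7+51=124
- B+C+D: weight 3+2+8=13, value 7+51+59=117
Best: $159.

$159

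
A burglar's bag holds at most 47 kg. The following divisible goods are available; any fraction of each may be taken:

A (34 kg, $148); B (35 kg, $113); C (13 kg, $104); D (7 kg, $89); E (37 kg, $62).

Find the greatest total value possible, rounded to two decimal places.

310.53

Take in order of value per unit:
- D (89/7 per unit): all 7 → value 89, running total 89.00
- C (104/13 per unit): all 13 → value 104, running total 193.00
- A (148/34 per unit): 27 of 34 → value 27×148/34 = 117.5294, running total 310.53
Total 310.53.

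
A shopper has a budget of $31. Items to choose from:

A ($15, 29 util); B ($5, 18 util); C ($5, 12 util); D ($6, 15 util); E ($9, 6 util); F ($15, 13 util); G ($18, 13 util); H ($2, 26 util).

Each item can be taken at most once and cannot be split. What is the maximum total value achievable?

88 util

Check high-value combinations within $31:
- A+B+D+H: cost 15+5+6+2=28, value 29+18+15+26=88
- A+B+C+H: cost 15+5+5+2=27, value 29+18+12+26=85
- A+C+D+H: cost 15+5+6+2=28, value 29+12+15+26=82
Best: 88 util.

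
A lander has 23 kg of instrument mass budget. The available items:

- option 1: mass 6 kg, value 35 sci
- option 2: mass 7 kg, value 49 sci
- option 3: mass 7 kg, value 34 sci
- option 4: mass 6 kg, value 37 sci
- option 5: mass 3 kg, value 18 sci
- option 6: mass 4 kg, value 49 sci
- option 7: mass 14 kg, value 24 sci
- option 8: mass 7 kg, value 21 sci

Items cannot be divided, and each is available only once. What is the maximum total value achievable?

This is a 0/1 knapsack; check combinations near the capacity.
- option 1+option 2+option 4+option 6: mass 6+7+6+4=23, value 35+49+37+49=170
- option 1+option 3+option 4+option 6: mass 6+7+6+4=23, value 35+34+37+49=155
- option 2+option 4+option 5+option 6: mass 7+6+3+4=20, value 49+37+18+49=153
- option 1+option 2+option 5+option 6: mass 6+7+3+4=20, value 35+49+18+49=151
- option 2+option 3+option 5+option 6: mass 7+7+3+4=21, value 49+34+18+49=150
Best: 170 sci.

170 sci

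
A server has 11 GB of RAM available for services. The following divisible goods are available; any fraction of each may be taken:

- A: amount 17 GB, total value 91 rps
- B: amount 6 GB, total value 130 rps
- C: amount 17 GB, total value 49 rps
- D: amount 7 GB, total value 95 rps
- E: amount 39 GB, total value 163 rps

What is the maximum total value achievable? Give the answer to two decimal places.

197.86

Take in order of value per unit:
- B (130/6 per unit): all 6 → value 130, running total 130.00
- D (95/7 per unit): 5 of 7 → value 5×95/7 = 67.8571, running total 197.86
Total 197.86.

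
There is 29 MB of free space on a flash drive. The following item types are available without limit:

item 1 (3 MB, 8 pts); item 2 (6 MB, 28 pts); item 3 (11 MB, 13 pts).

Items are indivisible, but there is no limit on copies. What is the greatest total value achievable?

120 pts

Best value-per-unit is item 2 at 28/6; filling with it alone gives 4×28 = 112.
Optimal mix: 1×item 1 + 4×item 2 → size 27, value 120.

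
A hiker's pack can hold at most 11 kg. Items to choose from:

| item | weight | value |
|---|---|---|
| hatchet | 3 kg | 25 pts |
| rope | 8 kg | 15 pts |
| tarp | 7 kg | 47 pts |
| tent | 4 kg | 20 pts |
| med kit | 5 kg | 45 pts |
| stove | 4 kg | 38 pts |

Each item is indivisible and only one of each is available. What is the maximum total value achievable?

Check high-value combinations within 11 kg:
- tarp+stove: weight 7+4=11, value 47+38=85
- med kit+stove: weight 5+4=9, value 45+38=83
- hatchet+tent+stove: weight 3+4+4=11, value 25+20+38=83
Best: 85 pts.

85 pts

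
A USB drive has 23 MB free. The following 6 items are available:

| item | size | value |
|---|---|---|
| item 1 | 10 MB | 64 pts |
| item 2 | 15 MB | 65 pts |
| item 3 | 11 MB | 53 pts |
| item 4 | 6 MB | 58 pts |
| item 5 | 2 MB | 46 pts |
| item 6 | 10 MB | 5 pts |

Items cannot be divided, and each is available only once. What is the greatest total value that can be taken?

Check high-value combinations within 23 MB:
- item 2+item 4+item 5: size 15+6+2=23, value 65+58+46=169
- item 1+item 4+item 5: size 10+6+2=18, value 64+58+46=168
- item 1+item 3+item 5: size 10+11+2=23, value 64+53+46=163
Best: 169 pts.

169 pts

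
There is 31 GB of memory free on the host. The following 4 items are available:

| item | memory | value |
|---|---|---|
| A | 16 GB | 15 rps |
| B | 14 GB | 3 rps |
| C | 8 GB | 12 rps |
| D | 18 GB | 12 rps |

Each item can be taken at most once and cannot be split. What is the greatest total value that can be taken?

27 rps

Check high-value combinations within 31 GB:
- A+C: memory 16+8=24, value 15+12=27
- C+D: memory 8+18=26, value 12+12=24
- A+B: memory 16+14=30, value 15+3=18
- A: memory 16, value 15
Best: 27 rps.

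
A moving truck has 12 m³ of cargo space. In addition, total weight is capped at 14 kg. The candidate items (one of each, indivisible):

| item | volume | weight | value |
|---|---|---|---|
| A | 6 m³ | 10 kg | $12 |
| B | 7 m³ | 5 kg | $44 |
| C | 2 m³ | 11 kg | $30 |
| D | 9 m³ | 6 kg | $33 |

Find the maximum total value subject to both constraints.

$44

Feasible sets respecting both limits:
- B: volume 7, weight 5, value 44
- D: volume 9, weight 6, value 33
- C: volume 2, weight 11, value 30
Best: $44.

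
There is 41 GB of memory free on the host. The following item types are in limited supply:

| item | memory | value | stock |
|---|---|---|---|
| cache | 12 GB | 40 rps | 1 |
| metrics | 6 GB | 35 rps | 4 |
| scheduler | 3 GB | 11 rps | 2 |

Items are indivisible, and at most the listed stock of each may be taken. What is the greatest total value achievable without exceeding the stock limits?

191 rps

Top feasible selections:
- 1×cache + 4×metrics + 1×scheduler: memory 39, value 191
- 1×cache + 4×metrics: memory 36, value 180
Best: 191 rps.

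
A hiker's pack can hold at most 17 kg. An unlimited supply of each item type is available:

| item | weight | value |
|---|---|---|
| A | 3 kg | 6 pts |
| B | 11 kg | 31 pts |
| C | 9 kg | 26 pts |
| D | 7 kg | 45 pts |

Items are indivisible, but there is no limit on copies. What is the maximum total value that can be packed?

Best value-per-unit is D at 45/7; filling with it alone gives 2×45 = 90.
Optimal mix: 1×A + 2×D → weight 17, value 96.

96 pts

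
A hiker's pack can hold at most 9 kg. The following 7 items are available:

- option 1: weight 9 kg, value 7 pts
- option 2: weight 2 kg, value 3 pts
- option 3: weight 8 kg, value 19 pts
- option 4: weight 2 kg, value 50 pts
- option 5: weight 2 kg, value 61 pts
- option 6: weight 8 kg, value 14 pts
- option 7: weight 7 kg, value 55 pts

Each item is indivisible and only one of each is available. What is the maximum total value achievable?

Check high-value combinations within 9 kg:
- option 5+option 7: weight 2+7=9, value 61+55=116
- option 2+option 4+option 5: weight 2+2+2=6, value 3+50+61=114
- option 4+option 5: weight 2+2=4, value 50+61=111
- option 4+option 7: weight 2+7=9, value 50+55=105
- option 2+option 5: weight 2+2=4, value 3+61=64
Best: 116 pts.

116 pts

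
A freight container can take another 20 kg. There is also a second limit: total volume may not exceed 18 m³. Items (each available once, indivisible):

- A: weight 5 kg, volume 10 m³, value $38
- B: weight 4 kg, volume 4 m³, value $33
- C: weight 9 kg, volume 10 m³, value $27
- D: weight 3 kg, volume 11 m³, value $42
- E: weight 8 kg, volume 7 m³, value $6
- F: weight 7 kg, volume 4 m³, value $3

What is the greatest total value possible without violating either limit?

$75

Feasible sets respecting both limits:
- B+D: weight 7, volume 15, value 75
- A+B+F: weight 16, volume 18, value 74
- A+B: weight 9, volume 14, value 71
- B+C+F: weight 20, volume 18, value 63
Best: $75.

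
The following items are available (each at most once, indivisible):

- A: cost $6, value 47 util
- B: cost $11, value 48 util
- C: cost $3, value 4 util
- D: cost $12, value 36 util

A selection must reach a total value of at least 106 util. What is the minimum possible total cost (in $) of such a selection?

29

Subsets with value ≥ 106, sorted by total cost:
- A+B+D: cost 29, value 131
- A+B+C+D: cost 32, value 135
Minimum cost: 29 $.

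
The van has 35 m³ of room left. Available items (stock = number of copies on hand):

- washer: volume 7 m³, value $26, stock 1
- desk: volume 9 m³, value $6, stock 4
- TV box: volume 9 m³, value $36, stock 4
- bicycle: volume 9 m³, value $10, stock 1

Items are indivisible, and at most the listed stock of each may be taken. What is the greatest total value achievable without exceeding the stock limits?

$134

Top feasible selections:
- 1×washer + 3×TV box: volume 34, value 134
- 3×TV box: volume 27, value 108
Best: $134.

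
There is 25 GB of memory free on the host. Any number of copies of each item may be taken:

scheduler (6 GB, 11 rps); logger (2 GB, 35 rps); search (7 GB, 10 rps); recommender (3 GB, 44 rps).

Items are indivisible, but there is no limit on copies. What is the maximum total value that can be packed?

429 rps

Best value-per-unit is logger at 35/2; filling with it alone gives 12×35 = 420.
Optimal mix: 11×logger + 1×recommender → memory 25, value 429.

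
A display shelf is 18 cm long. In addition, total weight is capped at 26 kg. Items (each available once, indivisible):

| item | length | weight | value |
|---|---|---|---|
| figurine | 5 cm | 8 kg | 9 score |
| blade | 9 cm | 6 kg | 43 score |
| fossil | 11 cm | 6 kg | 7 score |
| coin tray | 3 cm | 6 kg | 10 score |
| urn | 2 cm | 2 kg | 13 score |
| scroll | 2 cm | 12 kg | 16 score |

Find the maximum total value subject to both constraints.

Feasible sets respecting both limits:
- blade+coin tray+urn+scroll: length 16, weight 26, value 82
- blade+urn+scroll: length 13, weight 20, value 72
- blade+coin tray+scroll: length 14, weight 24, value 69
- figurine+blade+scroll: length 16, weight 26, value 68
Best: 82 score.

82 score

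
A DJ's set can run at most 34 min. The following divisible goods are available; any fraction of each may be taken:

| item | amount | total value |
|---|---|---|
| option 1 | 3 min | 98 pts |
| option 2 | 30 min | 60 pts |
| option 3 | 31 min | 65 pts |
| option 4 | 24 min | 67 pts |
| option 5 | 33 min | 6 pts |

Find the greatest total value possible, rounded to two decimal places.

179.68

Take in order of value per unit:
- option 1 (98/3 per unit): all 3 → value 98, running total 98.00
- option 4 (67/24 per unit): all 24 → value 67, running total 165.00
- option 3 (65/31 per unit): 7 of 31 → value 7×65/31 = 14.6774, running total 179.68
Total 179.68.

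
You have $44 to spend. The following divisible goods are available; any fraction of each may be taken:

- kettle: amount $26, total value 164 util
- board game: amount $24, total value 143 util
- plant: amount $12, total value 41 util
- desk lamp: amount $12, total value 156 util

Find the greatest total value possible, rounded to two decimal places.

Take in order of value per unit:
- desk lamp (156/12 per unit): all 12 → value 156, running total 156.00
- kettle (164/26 per unit): all 26 → value 164, running total 320.00
- board game (143/24 per unit): 6 of 24 → value 6×143/24 = 35.7500, running total 355.75
Total 355.75.

355.75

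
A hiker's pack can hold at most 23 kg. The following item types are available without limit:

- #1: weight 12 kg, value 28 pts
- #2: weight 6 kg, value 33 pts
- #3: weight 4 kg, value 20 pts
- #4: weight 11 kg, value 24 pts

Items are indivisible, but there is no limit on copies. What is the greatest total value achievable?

119 pts

Best value-per-unit is #2 at 33/6; filling with it alone gives 3×33 = 99.
Optimal mix: 3×#2 + 1×#3 → weight 22, value 119.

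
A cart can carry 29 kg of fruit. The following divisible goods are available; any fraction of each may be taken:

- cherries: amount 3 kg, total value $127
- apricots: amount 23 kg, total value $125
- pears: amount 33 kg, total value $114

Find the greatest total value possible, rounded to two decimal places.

Take in order of value per unit:
- cherries (127/3 per unit): all 3 → value 127, running total 127.00
- apricots (125/23 per unit): all 23 → value 125, running total 252.00
- pears (114/33 per unit): 3 of 33 → value 3×114/33 = 10.3636, running total 262.36
Total 262.36.

262.36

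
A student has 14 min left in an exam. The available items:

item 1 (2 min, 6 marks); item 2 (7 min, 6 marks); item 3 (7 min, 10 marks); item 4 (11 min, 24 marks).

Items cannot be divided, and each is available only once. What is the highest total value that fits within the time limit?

30 marks

Check high-value combinations within 14 min:
- item 1+item 4: time 2+11=13, value 6+24=30
- item 4: time 11, value 24
- item 1+item 3: time 2+7=9, value 6+10=16
- item 2+item 3: time 7+7=14, value 6+10=16
Best: 30 marks.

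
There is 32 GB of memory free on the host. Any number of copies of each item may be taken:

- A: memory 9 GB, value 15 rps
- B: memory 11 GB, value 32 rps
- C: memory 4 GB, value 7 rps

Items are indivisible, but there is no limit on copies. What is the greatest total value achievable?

Best value-per-unit is B at 32/11; filling with it alone gives 2×32 = 64.
Optimal mix: 1×A + 2×B → memory 31, value 79.

79 rps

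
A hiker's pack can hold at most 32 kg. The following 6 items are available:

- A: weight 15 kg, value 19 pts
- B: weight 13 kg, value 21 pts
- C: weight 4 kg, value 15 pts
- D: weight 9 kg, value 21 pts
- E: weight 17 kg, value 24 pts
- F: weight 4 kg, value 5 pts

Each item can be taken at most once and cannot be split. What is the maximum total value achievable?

Check high-value combinations within 32 kg:
- B+C+D+F: weight 13+4+9+4=30, value 21+15+21+5=62
- C+D+E: weight 4+9+17=30, value 15+21+24=60
- A+C+D+F: weight 15+4+9+4=32, value 19+15+21+5=60
- B+C+D: weight 13+4+9=26, value 21+15+21=57
Best: 62 pts.

62 pts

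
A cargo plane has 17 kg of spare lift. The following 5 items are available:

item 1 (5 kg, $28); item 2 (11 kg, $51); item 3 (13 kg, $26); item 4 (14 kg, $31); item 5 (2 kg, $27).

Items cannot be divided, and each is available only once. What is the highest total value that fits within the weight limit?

Check high-value combinations within 17 kg:
- item 1+item 2: weight 5+11=16, value 28+51=79
- item 2+item 5: weight 11+2=13, value 51+27=78
- item 4+item 5: weight 14+2=16, value 31+27=58
- item 1+item 5: weight 5+2=7, value 28+27=55
- item 3+item 5: weight 13+2=15, value 26+27=53
Best: $79.

$79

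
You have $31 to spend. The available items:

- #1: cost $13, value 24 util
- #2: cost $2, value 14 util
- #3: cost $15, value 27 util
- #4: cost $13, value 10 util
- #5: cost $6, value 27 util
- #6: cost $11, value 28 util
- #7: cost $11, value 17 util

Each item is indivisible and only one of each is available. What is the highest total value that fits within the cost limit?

86 util

This is a 0/1 knapsack; check combinations near the capacity.
- #2+#5+#6+#7: cost 2+6+11+11=30, value 14+27+28+17=86
- #1+#5+#6: cost 13+6+11=30, value 24+27+28=79
- #5+#6+#7: cost 6+11+11=28, value 27+28+17=72
Best: 86 util.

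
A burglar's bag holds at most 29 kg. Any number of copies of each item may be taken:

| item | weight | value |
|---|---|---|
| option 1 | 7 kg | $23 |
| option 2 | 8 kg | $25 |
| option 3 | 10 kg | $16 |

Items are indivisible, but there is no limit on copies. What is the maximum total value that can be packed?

Best value-per-unit is option 1 at 23/7; filling with it alone gives 4×23 = 92.
Optimal mix: 3×option 1 + 1×option 2 → weight 29, value 94.

$94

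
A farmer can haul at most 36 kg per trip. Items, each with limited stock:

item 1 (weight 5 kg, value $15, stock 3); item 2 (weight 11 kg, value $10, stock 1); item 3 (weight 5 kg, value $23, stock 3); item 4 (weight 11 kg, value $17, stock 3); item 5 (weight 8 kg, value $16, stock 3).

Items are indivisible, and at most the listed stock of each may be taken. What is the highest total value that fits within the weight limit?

Top feasible selections:
- 1×item 1 + 3×item 3 + 2×item 5: weight 36, value 116
- 2×item 1 + 3×item 3 + 1×item 4: weight 36, value 116
- 2×item 1 + 3×item 3 + 1×item 5: weight 33, value 115
Best: $116.

$116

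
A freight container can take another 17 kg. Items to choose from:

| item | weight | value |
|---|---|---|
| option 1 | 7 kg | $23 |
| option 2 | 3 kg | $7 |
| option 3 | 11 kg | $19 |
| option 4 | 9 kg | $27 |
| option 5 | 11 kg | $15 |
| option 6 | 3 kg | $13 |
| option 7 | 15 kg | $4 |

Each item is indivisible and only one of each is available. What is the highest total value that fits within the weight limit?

Check high-value combinations within 17 kg:
- option 1+option 4: weight 7+9=16, value 23+27=50
- option 2+option 4+option 6: weight 3+9+3=15, value 7+27+13=47
- option 1+option 2+option 6: weight 7+3+3=13, value 23+7+13=43
- option 4+option 6: weight 9+3=12, value 27+13=40
- option 2+option 3+option 6: weight 3+11+3=17, value 7+19+13=39
Best: $50.

$50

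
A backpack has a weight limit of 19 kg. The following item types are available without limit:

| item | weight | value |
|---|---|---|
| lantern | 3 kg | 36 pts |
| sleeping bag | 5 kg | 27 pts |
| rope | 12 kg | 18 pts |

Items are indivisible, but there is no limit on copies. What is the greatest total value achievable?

Best value-per-unit is lantern at 36/3, and filling with it alone uses weight 6×3=18. No mix of the others beats 6×36 = 216.

216 pts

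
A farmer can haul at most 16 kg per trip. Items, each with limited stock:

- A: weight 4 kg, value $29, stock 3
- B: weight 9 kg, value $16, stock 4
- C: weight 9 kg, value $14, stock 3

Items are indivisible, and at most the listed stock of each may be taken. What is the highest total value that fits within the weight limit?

$87

Top feasible selections:
- 3×A: weight 12, value 87
- 2×A: weight 8, value 58
Best: $87.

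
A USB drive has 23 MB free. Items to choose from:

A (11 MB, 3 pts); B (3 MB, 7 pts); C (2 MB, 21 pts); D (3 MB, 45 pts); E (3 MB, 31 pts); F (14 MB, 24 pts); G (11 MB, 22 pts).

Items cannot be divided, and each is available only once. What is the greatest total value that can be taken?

126 pts

This is a 0/1 knapsack; check combinations near the capacity.
- B+C+D+E+G: size 3+2+3+3+11=22, value 7+21+45+31+22=126
- C+D+E+F: size 2+3+3+14=22, value 21+45+31+24=121
- C+D+E+G: size 2+3+3+11=19, value 21+45+31+22=119
- A+B+C+D+E: size 11+3+2+3+3=22, value 3+7+21+45+31=107
Best: 126 pts.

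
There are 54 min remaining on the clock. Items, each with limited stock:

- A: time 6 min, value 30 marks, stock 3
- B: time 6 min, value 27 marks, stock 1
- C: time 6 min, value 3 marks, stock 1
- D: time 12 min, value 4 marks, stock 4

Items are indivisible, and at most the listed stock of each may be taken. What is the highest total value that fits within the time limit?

Top feasible selections:
- 3×A + 1×B + 1×C + 2×D: time 54, value 128
- 3×A + 1×B + 2×D: time 48, value 125
Best: 128 marks.

128 marks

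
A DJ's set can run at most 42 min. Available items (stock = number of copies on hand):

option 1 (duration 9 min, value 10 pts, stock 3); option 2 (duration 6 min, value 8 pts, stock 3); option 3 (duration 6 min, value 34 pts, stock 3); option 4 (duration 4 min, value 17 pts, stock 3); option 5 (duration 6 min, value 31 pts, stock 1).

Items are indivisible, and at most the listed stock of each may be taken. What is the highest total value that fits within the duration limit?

192 pts

Best selections within duration 42 and stock limits:
- 1×option 2 + 3×option 3 + 3×option 4 + 1×option 5: duration 42, value 192
- 3×option 3 + 3×option 4 + 1×option 5: duration 36, value 184
- 1×option 1 + 3×option 3 + 2×option 4 + 1×option 5: duration 41, value 177
- 1×option 2 + 3×option 3 + 2×option 4 + 1×option 5: duration 38, value 175
Best: 192 pts.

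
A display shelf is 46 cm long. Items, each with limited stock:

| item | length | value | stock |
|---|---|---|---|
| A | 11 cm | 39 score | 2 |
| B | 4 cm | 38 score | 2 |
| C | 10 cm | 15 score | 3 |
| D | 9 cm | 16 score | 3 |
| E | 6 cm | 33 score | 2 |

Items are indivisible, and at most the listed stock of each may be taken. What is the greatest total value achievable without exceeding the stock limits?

Top feasible selections:
- 2×A + 2×B + 2×E: length 42, value 220
- 2×A + 2×B + 1×D + 1×E: length 45, value 203
Best: 220 score.

220 score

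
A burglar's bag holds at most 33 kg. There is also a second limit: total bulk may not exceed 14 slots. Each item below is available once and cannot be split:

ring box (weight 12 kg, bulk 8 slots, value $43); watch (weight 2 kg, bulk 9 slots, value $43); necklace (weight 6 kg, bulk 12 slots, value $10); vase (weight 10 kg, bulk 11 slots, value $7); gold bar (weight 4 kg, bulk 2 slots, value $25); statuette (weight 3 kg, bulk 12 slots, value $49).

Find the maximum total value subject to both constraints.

Feasible sets respecting both limits:
- gold bar+statuette: weight 7, bulk 14, value 74
- ring box+gold bar: weight 16, bulk 10, value 68
- watch+gold bar: weight 6, bulk 11, value 68
Best: $74.

$74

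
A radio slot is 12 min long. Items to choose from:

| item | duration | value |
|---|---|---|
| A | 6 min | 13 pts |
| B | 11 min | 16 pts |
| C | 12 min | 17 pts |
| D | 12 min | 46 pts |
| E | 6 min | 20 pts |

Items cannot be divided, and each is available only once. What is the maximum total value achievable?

This is a 0/1 knapsack; check combinations near the capacity.
- D: duration 12, value 46
- A+E: duration 6+6=12, value 13+20=33
- E: duration 6, value 20
Best: 46 pts.

46 pts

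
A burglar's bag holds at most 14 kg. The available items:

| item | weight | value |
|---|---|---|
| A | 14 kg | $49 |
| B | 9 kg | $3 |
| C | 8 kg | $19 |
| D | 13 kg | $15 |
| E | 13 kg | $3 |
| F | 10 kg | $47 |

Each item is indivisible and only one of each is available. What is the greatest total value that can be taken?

Check high-value combinations within 14 kg:
- A: weight 14, value 49
- F: weight 10, value 47
- C: weight 8, value 19
- D: weight 13, value 15
Best: $49.

$49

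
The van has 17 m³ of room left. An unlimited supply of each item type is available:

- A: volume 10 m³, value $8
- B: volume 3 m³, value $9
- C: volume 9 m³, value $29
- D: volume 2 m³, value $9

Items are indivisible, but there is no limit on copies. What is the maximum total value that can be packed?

Best value-per-unit is D at 9/2; filling with it alone gives 8×9 = 72.
Optimal mix: 1×B + 7×D → volume 17, value 72.

$72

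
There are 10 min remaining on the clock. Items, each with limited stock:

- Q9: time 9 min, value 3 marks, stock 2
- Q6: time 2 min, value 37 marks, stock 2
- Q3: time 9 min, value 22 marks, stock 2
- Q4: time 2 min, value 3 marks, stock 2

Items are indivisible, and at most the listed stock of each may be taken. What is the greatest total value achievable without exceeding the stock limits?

Best selections within time 10 and stock limits:
- 2×Q6 + 2×Q4: time 8, value 80
- 2×Q6 + 1×Q4: time 6, value 77
- 2×Q6: time 4, value 74
- 1×Q6 + 2×Q4: time 6, value 43
Best: 80 marks.

80 marks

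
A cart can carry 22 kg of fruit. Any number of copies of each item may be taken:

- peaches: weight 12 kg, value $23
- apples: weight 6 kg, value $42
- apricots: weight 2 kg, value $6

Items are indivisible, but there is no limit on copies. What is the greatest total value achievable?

Best value-per-unit is apples at 42/6; filling with it alone gives 3×42 = 126.
Optimal mix: 3×apples + 2×apricots → weight 22, value 138.

$138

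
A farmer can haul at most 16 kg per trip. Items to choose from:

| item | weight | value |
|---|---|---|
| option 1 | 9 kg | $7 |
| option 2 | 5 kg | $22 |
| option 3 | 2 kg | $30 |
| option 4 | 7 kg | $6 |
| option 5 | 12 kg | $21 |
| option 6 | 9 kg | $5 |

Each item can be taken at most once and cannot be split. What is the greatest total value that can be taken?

Check high-value combinations within 16 kg:
- option 1+option 2+option 3: weight 9+5+2=16, value 7+22+30=59
- option 2+option 3+option 4: weight 5+2+7=14, value 22+30+6=58
- option 2+option 3+option 6: weight 5+2+9=16, value 22+30+5=57
- option 2+option 3: weight 5+2=7, value 22+30=52
Best: $59.

$59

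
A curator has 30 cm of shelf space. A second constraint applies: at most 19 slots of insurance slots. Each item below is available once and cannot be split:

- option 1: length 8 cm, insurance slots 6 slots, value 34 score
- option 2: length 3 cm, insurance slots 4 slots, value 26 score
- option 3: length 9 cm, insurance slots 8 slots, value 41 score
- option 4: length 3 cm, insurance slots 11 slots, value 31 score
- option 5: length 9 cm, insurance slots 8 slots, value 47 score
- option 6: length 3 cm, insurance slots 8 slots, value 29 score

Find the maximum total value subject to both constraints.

107 score

Feasible sets respecting both limits:
- option 1+option 2+option 5: length 20, insurance slots 18, value 107
- option 1+option 2+option 3: length 20, insurance slots 18, value 101
- option 1+option 2+option 6: length 14, insurance slots 18, value 89
- option 3+option 5: length 18, insurance slots 16, value 88
Best: 107 score.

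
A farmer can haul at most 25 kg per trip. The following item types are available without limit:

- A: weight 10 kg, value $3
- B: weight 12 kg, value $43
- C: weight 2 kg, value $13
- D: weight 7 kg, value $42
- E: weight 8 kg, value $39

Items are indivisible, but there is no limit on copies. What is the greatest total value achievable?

Best value-per-unit is C at 13/2; filling with it alone gives 12×13 = 156.
Optimal mix: 9×C + 1×D → weight 25, value 159.

$159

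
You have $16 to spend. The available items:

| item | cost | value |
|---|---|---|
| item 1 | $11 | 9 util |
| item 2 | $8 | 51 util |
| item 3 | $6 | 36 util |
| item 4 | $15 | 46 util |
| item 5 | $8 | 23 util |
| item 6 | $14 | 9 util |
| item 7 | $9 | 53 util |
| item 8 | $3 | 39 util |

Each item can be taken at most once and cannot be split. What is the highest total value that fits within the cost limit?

Check high-value combinations within $16:
- item 7+item 8: cost 9+3=12, value 53+39=92
- item 2+item 8: cost 8+3=11, value 51+39=90
- item 3+item 7: cost 6+9=15, value 36+53=89
Best: 92 util.

92 util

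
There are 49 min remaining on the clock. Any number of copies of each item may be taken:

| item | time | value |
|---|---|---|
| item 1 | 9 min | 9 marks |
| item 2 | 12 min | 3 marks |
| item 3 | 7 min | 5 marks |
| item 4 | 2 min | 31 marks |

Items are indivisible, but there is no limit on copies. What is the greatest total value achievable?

744 marks

Best value-per-unit is item 4 at 31/2, and filling with it alone uses time 24×2=48. No mix of the others beats 24×31 = 744.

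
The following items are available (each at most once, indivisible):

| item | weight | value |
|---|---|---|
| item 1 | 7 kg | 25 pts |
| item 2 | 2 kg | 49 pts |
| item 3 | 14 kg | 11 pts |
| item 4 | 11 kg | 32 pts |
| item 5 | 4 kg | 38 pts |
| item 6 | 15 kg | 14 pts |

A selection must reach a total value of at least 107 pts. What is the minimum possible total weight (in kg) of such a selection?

Subsets with value ≥ 107, sorted by total weight:
- item 1+item 2+item 5: weight 13, value 112
- item 2+item 4+item 5: weight 17, value 119
Minimum weight: 13 kg.

13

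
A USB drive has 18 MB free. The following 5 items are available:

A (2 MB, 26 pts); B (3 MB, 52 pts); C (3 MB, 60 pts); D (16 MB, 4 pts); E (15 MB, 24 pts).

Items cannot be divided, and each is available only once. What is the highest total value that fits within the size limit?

Check high-value combinations within 18 MB:
- A+B+C: size 2+3+3=8, value 26+52+60=138
- B+C: size 3+3=6, value 52+60=112
- A+C: size 2+3=5, value 26+60=86
- C+E: size 3+15=18, value 60+24=84
- A+B: size 2+3=5, value 26+52=78
Best: 138 pts.

138 pts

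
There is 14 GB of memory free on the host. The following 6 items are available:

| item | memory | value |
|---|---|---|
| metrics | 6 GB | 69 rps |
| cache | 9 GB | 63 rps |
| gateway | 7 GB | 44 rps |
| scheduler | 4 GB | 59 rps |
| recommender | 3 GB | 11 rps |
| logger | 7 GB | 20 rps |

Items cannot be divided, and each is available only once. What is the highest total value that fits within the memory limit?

This is a 0/1 knapsack; check combinations near the capacity.
- metrics+scheduler+recommender: memory 6+4+3=13, value 69+59+11=139
- metrics+scheduler: memory 6+4=10, value 69+59=128
- cache+scheduler: memory 9+4=13, value 63+59=122
- gateway+scheduler+recommender: memory 7+4+3=14, value 44+59+11=114
- metrics+gateway: memory 6+7=13, value 69+44=113
Best: 139 rps.

139 rps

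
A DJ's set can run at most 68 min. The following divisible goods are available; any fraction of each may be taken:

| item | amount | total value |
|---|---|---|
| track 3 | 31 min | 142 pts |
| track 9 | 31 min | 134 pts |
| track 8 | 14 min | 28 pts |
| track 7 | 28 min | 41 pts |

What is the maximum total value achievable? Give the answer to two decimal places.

288.00

Take in order of value per unit:
- track 3 (142/31 per unit): all 31 → value 142, running total 142.00
- track 9 (134/31 per unit): all 31 → value 134, running total 276.00
- track 8 (28/14 per unit): 6 of 14 → value 6×28/14 = 12.0000, running total 288.00
Total 288.00.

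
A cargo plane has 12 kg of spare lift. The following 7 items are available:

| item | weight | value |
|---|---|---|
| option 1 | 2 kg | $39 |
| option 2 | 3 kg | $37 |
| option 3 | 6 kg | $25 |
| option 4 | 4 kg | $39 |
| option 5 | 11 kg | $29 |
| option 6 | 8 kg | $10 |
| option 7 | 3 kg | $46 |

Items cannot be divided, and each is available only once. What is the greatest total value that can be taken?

$161

This is a 0/1 knapsack; check combinations near the capacity.
- option 1+option 2+option 4+option 7: weight 2+3+4+3=12, value 39+37+39+46=161
- option 1+option 4+option 7: weight 2+4+3=9, value 39+39+46=124
- option 1+option 2+option 7: weight 2+3+3=8, value 39+37+46=122
- option 2+option 4+option 7: weight 3+4+3=10, value 37+39+46=122
- option 1+option 2+option 4: weight 2+3+4=9, value 39+37+39=115
Best: $161.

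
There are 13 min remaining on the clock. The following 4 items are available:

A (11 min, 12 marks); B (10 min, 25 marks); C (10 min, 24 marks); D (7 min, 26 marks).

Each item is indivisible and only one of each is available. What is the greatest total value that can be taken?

This is a 0/1 knapsack; check combinations near the capacity.
- D: time 7, value 26
- B: time 10, value 25
- C: time 10, value 24
- A: time 11, value 12
Best: 26 marks.

26 marks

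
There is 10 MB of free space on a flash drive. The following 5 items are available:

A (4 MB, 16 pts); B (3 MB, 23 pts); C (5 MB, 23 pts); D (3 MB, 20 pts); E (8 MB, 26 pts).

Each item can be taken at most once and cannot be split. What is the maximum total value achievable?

Check high-value combinations within 10 MB:
- A+B+D: size 4+3+3=10, value 16+23+20=59
- B+C: size 3+5=8, value 23+23=46
- B+D: size 3+3=6, value 23+20=43
- C+D: size 5+3=8, value 23+20=43
- A+B: size 4+3=7, value 16+23=39
Best: 59 pts.

59 pts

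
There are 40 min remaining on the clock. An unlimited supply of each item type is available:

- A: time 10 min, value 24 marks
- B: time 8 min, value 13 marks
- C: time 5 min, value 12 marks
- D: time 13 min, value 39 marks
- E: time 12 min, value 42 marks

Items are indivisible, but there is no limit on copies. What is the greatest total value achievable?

Best value-per-unit is E at 42/12, and filling with it alone uses time 3×12=36. No mix of the others beats 3×42 = 126.

126 marks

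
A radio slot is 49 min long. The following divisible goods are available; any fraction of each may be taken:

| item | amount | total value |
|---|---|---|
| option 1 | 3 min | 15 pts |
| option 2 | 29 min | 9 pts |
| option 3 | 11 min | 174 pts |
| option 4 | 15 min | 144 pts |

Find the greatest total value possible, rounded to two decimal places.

339.21

Take in order of value per unit:
- option 3 (174/11 per unit): all 11 → value 174, running total 174.00
- option 4 (144/15 per unit): all 15 → value 144, running total 318.00
- option 1 (15/3 per unit): all 3 → value 15, running total 333.00
- option 2 (9/29 per unit): 20 of 29 → value 20×9/29 = 6.2069, running total 339.21
Total 339.21.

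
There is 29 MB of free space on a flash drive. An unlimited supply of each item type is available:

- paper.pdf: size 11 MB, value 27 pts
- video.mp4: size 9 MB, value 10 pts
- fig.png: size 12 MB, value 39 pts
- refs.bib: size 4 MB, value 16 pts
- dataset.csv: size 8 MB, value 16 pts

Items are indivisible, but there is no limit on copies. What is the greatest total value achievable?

112 pts

Best value-per-unit is refs.bib at 16/4, and filling with it alone uses size 7×4=28. No mix of the others beats 7×16 = 112.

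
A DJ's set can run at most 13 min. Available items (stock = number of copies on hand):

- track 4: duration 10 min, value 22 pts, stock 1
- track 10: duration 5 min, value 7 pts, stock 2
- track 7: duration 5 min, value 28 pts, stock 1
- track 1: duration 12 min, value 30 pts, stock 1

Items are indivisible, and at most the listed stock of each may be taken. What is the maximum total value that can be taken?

Top feasible selections:
- 1×track 10 + 1×track 7: duration 10, value 35
- 1×track 1: duration 12, value 30
Best: 35 pts.

35 pts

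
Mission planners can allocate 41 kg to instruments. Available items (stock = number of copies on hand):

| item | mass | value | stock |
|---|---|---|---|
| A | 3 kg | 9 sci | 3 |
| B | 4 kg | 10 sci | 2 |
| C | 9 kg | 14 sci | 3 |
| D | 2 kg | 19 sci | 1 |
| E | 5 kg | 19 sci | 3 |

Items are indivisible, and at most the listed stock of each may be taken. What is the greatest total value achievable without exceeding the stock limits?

Best selections within mass 41 and stock limits:
- 2×A + 2×B + 1×C + 1×D + 3×E: mass 40, value 128
- 3×A + 1×B + 1×C + 1×D + 3×E: mass 39, value 127
- 3×A + 2×B + 1×D + 3×E: mass 34, value 123
- 2×A + 2×C + 1×D + 3×E: mass 41, value 122
Best: 128 sci.

128 sci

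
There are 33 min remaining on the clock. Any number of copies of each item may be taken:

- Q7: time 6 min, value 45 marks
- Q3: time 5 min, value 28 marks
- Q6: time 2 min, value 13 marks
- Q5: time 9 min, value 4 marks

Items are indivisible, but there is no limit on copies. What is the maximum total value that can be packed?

Best value-per-unit is Q7 at 45/6; filling with it alone gives 5×45 = 225.
Optimal mix: 5×Q7 + 1×Q6 → time 32, value 238.

238 marks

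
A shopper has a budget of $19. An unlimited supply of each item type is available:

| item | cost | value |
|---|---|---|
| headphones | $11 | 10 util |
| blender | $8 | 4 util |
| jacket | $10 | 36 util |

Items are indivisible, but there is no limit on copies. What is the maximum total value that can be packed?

40 util

Best value-per-unit is jacket at 36/10; filling with it alone gives 1×36 = 36.
Optimal mix: 1×blender + 1×jacket → cost 18, value 40.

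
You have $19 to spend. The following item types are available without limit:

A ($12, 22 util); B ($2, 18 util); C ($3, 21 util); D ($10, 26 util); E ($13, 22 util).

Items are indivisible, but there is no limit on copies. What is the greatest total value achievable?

Best value-per-unit is B at 18/2; filling with it alone gives 9×18 = 162.
Optimal mix: 8×B + 1×C → cost 19, value 165.

165 util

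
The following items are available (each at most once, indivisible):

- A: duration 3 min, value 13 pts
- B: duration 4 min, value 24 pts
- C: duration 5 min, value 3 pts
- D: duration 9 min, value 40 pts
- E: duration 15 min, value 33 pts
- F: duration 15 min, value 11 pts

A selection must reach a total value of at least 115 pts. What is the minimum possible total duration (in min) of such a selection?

46

Subsets with value ≥ 115, sorted by total duration:
- A+B+D+E+F: duration 46, value 121
- A+B+C+D+E+F: duration 51, value 124
Minimum duration: 46 min.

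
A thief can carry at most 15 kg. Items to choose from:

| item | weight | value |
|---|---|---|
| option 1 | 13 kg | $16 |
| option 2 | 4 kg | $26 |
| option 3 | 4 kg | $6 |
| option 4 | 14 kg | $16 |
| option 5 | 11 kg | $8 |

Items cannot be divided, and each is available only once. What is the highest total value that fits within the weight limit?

Check high-value combinations within 15 kg:
- option 2+option 5: weight 4+11=15, value 26+8=34
- option 2+option 3: weight 4+4=8, value 26+6=32
- option 2: weight 4, value 26
- option 1: weight 13, value 16
- option 4: weight 14, value 16
Best: $34.

$34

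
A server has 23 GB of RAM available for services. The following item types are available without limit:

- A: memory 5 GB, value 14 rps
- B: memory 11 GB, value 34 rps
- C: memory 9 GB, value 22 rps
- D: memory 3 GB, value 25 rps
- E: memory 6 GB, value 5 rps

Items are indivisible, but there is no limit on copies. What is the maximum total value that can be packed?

175 rps

Best value-per-unit is D at 25/3, and filling with it alone uses memory 7×3=21. No mix of the others beats 7×25 = 175.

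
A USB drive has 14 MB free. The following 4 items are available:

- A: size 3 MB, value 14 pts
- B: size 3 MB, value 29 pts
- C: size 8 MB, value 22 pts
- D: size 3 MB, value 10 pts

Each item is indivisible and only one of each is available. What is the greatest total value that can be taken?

Check high-value combinations within 14 MB:
- A+B+C: size 3+3+8=14, value 14+29+22=65
- B+C+D: size 3+8+3=14, value 29+22+10=61
- A+B+D: size 3+3+3=9, value 14+29+10=53
- B+C: size 3+8=11, value 29+22=51
- A+C+D: size 3+8+3=14, value 14+22+10=46
Best: 65 pts.

65 pts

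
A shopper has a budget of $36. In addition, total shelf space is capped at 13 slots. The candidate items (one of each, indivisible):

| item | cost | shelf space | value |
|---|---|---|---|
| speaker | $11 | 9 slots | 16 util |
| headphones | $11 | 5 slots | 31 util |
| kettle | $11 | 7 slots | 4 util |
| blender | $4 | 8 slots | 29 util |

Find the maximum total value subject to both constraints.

60 util

Feasible sets respecting both limits:
- headphones+blender: cost 15, shelf space 13, value 60
- headphones+kettle: cost 22, shelf space 12, value 35
- headphones: cost 11, shelf space 5, value 31
Best: 60 util.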